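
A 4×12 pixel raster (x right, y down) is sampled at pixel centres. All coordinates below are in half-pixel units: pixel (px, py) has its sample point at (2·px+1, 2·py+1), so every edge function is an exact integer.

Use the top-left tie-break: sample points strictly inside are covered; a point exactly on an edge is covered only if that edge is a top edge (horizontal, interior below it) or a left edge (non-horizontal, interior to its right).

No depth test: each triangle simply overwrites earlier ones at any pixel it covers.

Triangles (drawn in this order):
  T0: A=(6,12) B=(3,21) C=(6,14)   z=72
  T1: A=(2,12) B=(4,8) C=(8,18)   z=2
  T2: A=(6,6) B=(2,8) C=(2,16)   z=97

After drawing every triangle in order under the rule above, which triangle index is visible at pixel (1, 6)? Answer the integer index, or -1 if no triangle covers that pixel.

T0:
  2·area = 6  (B↔C swapped to make it positive)
  edge (6, 12)→(6, 14): d=(0,2) right/bottom  bias=-1
  edge (6, 14)→(3, 21): d=(-3,7) right/bottom  bias=-1
  edge (3, 21)→(6, 12): d=(3,-9) top-left  bias=+0
    (3,4)@(7, 9): e=[-2,8,0] → ·  [on edge]
    (2,7)@(5, 15): e=[2,4,0] → █  [on edge]
    (3,7)@(7, 15): e=[-2,-10,18] → ·
    (2,8)@(5, 17): e=[2,-2,6] → ·
    (1,10)@(3, 21): e=[6,0,0] → ·  [on edge]
  covered (1 px):
    · · · ·
    · · · ·
    · · · ·
    · · · ·
    · · · ·
    · · · ·
    · · · ·
    · · █ ·
    · · · ·
    · · · ·
    · · · ·
    · · · ·
T1:
  2·area = 36
  edge (2, 12)→(4, 8): d=(2,-4) top-left  bias=+0
  edge (4, 8)→(8, 18): d=(4,10) right/bottom  bias=-1
  edge (8, 18)→(2, 12): d=(-6,-6) top-left  bias=+0
    (0,5)@(1, 11): e=[-6,42,0] → ·  [on edge]
    (1,5)@(3, 11): e=[2,22,12] → █
    (2,5)@(5, 11): e=[10,2,24] → █
    (3,5)@(7, 11): e=[18,-18,36] → ·
    (1,6)@(3, 13): e=[6,30,0] → █  [on edge]
    (3,6)@(7, 13): e=[22,-10,24] → ·
    (1,7)@(3, 15): e=[10,38,-12] → ·
    (2,7)@(5, 15): e=[18,18,0] → █  [on edge]
    (3,7)@(7, 15): e=[26,-2,12] → ·
    (2,8)@(5, 17): e=[22,26,-12] → ·
    (3,8)@(7, 17): e=[30,6,0] → █  [on edge]
    (3,9)@(7, 19): e=[34,14,-12] → ·
  covered (6 px):
    · · · ·
    · · · ·
    · · · ·
    · · · ·
    · · · ·
    · █ █ ·
    · █ █ ·
    · · █ ·
    · · · █
    · · · ·
    · · · ·
    · · · ·
T2:
  2·area = 32  (B↔C swapped to make it positive)
  edge (6, 6)→(2, 16): d=(-4,10) right/bottom  bias=-1
  edge (2, 16)→(2, 8): d=(0,-8) top-left  bias=+0
  edge (2, 8)→(6, 6): d=(4,-2) top-left  bias=+0
    (2,3)@(5, 7): e=[6,24,2] → █
    (3,3)@(7, 7): e=[-14,40,6] → ·
    (1,4)@(3, 9): e=[18,8,6] → █
    (2,4)@(5, 9): e=[-2,24,10] → ·
    (1,5)@(3, 11): e=[10,8,14] → █
    (2,5)@(5, 11): e=[-10,24,18] → ·
    (1,6)@(3, 13): e=[2,8,22] → █
    (2,6)@(5, 13): e=[-18,24,26] → ·
    (1,7)@(3, 15): e=[-6,8,30] → ·
  covered (4 px):
    · · · ·
    · · · ·
    · · · ·
    · · █ ·
    · █ · ·
    · █ · ·
    · █ · ·
    · · · ·
    · · · ·
    · · · ·
    · · · ·
    · · · ·

Z-buffer (winner per pixel, '.' = empty):
  . . . .
  . . . .
  . . . .
  . . 2 .
  . 2 . .
  . 2 1 .
  . 2 1 .
  . . 1 .
  . . . 1
  . . . .
  . . . .
  . . . .

Final: 2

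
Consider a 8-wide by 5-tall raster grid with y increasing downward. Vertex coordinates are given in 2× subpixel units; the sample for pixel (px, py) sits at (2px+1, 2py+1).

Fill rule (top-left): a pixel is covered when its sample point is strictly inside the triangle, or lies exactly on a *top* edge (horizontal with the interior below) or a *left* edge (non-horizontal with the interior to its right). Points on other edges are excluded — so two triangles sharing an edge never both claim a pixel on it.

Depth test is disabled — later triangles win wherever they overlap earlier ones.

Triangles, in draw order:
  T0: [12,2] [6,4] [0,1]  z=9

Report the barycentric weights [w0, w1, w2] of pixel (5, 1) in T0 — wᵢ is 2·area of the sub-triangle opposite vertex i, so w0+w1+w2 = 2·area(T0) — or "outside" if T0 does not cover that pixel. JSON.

T0:
  2·area = 30
  edge (12, 2)→(6, 4): d=(-6,2) right/bottom  bias=-1
  edge (6, 4)→(0, 1): d=(-6,-3) top-left  bias=+0
  edge (0, 1)→(12, 2): d=(12,1) right/bottom  bias=-1
    (7,0)@(15, 1): e=[0,45,-15] → ·  [on edge]
    (2,1)@(5, 3): e=[8,3,19] → #
    (3,1)@(7, 3): e=[4,9,17] → #
    (4,1)@(9, 3): e=[0,15,15] → ·  [on edge]
    (1,2)@(3, 5): e=[0,-15,45] → ·  [on edge]
    (2,2)@(5, 5): e=[-4,-9,43] → ·
    (3,2)@(7, 5): e=[-8,-3,41] → ·
  covered (2 px):
    · · · · · · · ·
    · · # # · · · ·
    · · · · · · · ·
    · · · · · · · ·
    · · · · · · · ·

Result: "outside"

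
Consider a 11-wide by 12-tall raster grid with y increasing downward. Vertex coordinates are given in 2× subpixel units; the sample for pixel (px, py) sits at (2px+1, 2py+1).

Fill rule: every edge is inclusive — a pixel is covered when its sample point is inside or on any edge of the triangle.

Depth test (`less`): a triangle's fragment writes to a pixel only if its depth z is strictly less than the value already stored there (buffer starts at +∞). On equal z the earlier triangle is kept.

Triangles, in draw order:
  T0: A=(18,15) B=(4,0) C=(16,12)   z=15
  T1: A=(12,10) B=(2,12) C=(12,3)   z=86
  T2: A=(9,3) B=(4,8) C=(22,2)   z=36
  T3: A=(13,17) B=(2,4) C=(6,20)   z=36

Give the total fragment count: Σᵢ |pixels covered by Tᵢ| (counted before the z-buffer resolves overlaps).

T0:
  2·area = 12
  edge (18, 15)→(4, 0): d=(-14,-15) inclusive
  edge (4, 0)→(16, 12): d=(12,12) inclusive
  edge (16, 12)→(18, 15): d=(2,3) inclusive
    (2,0)@(5, 1): e=[1,0,11] → █  [on edge]
    (3,0)@(7, 1): e=[31,-24,5] → ·
    (2,1)@(5, 3): e=[-27,24,15] → ·
    (3,1)@(7, 3): e=[3,0,9] → █  [on edge]
    (4,1)@(9, 3): e=[33,-24,3] → ·
    (3,2)@(7, 5): e=[-25,24,13] → ·
    (4,2)@(9, 5): e=[5,0,7] → █  [on edge]
    (5,2)@(11, 5): e=[35,-24,1] → ·
    (4,3)@(9, 7): e=[-23,24,11] → ·
    (5,3)@(11, 7): e=[7,0,5] → █  [on edge]
    (6,3)@(13, 7): e=[37,-24,-1] → ·
    (5,4)@(11, 9): e=[-21,24,9] → ·
    (6,4)@(13, 9): e=[9,0,3] → █  [on edge]
    (7,5)@(15, 11): e=[11,0,1] → █  [on edge]
    (8,6)@(17, 13): e=[13,0,-1] → ·  [on edge]
    (9,7)@(19, 15): e=[15,0,-3] → ·  [on edge]
    (10,8)@(21, 17): e=[17,0,-5] → ·  [on edge]
  covered (6 px):
    · · █ · · · · · · · ·
    · · · █ · · · · · · ·
    · · · · █ · · · · · ·
    · · · · · █ · · · · ·
    · · · · · · █ · · · ·
    · · · · · · · █ · · ·
    · · · · · · · · · · ·
    · · · · · · · · · · ·
    · · · · · · · · · · ·
    · · · · · · · · · · ·
    · · · · · · · · · · ·
    · · · · · · · · · · ·
T1:
  2·area = 70
  edge (12, 10)→(2, 12): d=(-10,2) inclusive
  edge (2, 12)→(12, 3): d=(10,-9) inclusive
  edge (12, 3)→(12, 10): d=(0,7) inclusive
    (5,2)@(11, 5): e=[52,11,7] → █
    (6,2)@(13, 5): e=[48,29,-7] → ·
    (4,3)@(9, 7): e=[36,13,21] → █
    (6,3)@(13, 7): e=[28,49,-7] → ·
    (3,4)@(7, 9): e=[20,15,35] → █
    (6,4)@(13, 9): e=[8,69,-7] → ·
    (8,4)@(17, 9): e=[0,105,-35] → ·  [on edge]
    (2,5)@(5, 11): e=[4,17,49] → █
    (3,5)@(7, 11): e=[0,35,35] → █  [on edge]
    (4,5)@(9, 11): e=[-4,53,21] → ·
    (5,5)@(11, 11): e=[-8,71,7] → ·
    (2,6)@(5, 13): e=[-16,37,49] → ·
  covered (8 px):
    · · · · · · · · · · ·
    · · · · · · · · · · ·
    · · · · · █ · · · · ·
    · · · · █ █ · · · · ·
    · · · █ █ █ · · · · ·
    · · █ █ · · · · · · ·
    · · · · · · · · · · ·
    · · · · · · · · · · ·
    · · · · · · · · · · ·
    · · · · · · · · · · ·
    · · · · · · · · · · ·
    · · · · · · · · · · ·
T2:
  2·area = 60  (B↔C swapped to make it positive)
  edge (9, 3)→(22, 2): d=(13,-1) inclusive
  edge (22, 2)→(4, 8): d=(-18,6) inclusive
  edge (4, 8)→(9, 3): d=(5,-5) inclusive
    (5,0)@(11, 1): e=[-24,84,0] → ·  [on edge]
    (4,1)@(9, 3): e=[0,60,0] → █  [on edge]
    (5,1)@(11, 3): e=[2,48,10] → █
    (6,1)@(13, 3): e=[4,36,20] → █
    (7,1)@(15, 3): e=[6,24,30] → █
    (8,1)@(17, 3): e=[8,12,40] → █
    (9,1)@(19, 3): e=[10,0,50] → █  [on edge]
    (10,1)@(21, 3): e=[12,-12,60] → ·
    (3,2)@(7, 5): e=[24,36,0] → █  [on edge]
    (6,2)@(13, 5): e=[30,0,30] → █  [on edge]
    (7,2)@(15, 5): e=[32,-12,40] → ·
    (8,2)@(17, 5): e=[34,-24,50] → ·
    (2,3)@(5, 7): e=[48,12,0] → █  [on edge]
    (3,3)@(7, 7): e=[50,0,10] → █  [on edge]
    (0,4)@(1, 9): e=[70,0,-10] → ·  [on edge]
    (1,4)@(3, 9): e=[72,-12,0] → ·  [on edge]
    (0,5)@(1, 11): e=[96,-36,0] → ·  [on edge]
  covered (12 px):
    · · · · · · · · · · ·
    · · · · █ █ █ █ █ █ ·
    · · · █ █ █ █ · · · ·
    · · █ █ · · · · · · ·
    · · · · · · · · · · ·
    · · · · · · · · · · ·
    · · · · · · · · · · ·
    · · · · · · · · · · ·
    · · · · · · · · · · ·
    · · · · · · · · · · ·
    · · · · · · · · · · ·
    · · · · · · · · · · ·
T3:
  2·area = 124  (B↔C swapped to make it positive)
  edge (13, 17)→(6, 20): d=(-7,3) inclusive
  edge (6, 20)→(2, 4): d=(-4,-16) inclusive
  edge (2, 4)→(13, 17): d=(11,13) inclusive
    (1,3)@(3, 7): e=[100,4,20] → █
    (2,3)@(5, 7): e=[94,36,-6] → ·
    (1,4)@(3, 9): e=[86,-4,42] → ·
    (2,4)@(5, 9): e=[80,28,16] → █
    (3,4)@(7, 9): e=[74,60,-10] → ·
    (2,5)@(5, 11): e=[66,20,38] → █
    (3,5)@(7, 11): e=[60,52,12] → █
    (4,5)@(9, 11): e=[54,84,-14] → ·
    (2,6)@(5, 13): e=[52,12,60] → █
    (4,6)@(9, 13): e=[40,76,8] → █
    (5,6)@(11, 13): e=[34,108,-18] → ·
    (2,7)@(5, 15): e=[38,4,82] → █
    (6,8)@(13, 17): e=[0,124,0] → █  [on edge]
  covered (16 px):
    · · · · · · · · · · ·
    · · · · · · · · · · ·
    · · · · · · · · · · ·
    · █ · · · · · · · · ·
    · · █ · · · · · · · ·
    · · █ █ · · · · · · ·
    · · █ █ █ · · · · · ·
    · · █ █ █ █ · · · · ·
    · · · █ █ █ █ · · · ·
    · · · █ · · · · · · ·
    · · · · · · · · · · ·
    · · · · · · · · · · ·

Final: 42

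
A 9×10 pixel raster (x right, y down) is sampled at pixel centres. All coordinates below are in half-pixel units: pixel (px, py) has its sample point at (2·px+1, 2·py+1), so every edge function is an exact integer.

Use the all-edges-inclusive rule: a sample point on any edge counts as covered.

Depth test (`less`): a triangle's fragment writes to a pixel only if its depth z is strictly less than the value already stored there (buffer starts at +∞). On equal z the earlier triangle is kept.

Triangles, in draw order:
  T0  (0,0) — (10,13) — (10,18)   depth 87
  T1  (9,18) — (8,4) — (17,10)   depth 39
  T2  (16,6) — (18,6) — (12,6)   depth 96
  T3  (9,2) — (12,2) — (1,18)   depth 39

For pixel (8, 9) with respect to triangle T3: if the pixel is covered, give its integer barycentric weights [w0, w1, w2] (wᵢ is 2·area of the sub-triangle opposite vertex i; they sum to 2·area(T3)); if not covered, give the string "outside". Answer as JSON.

T0:
  2·area = 50
  edge (0, 0)→(10, 13): d=(10,13) inclusive
  edge (10, 13)→(10, 18): d=(0,5) inclusive
  edge (10, 18)→(0, 0): d=(-10,-18) inclusive
    (1,2)@(3, 5): e=[11,35,4] → X
    (2,2)@(5, 5): e=[-15,25,40] → .
    (1,3)@(3, 7): e=[31,35,-16] → .
    (2,3)@(5, 7): e=[5,25,20] → X
    (3,3)@(7, 7): e=[-21,15,56] → .
    (2,4)@(5, 9): e=[25,25,0] → X  [on edge]
    (3,4)@(7, 9): e=[-1,15,36] → .
    (2,5)@(5, 11): e=[45,25,-20] → .
    (3,5)@(7, 11): e=[19,15,16] → X
    (4,5)@(9, 11): e=[-7,5,52] → .
    (3,6)@(7, 13): e=[39,15,-4] → .
    (4,6)@(9, 13): e=[13,5,32] → X
  covered (6 px):
    . . . . . . . . .
    . . . . . . . . .
    . X . . . . . . .
    . . X . . . . . .
    . . X . . . . . .
    . . . X . . . . .
    . . . . X . . . .
    . . . . X . . . .
    . . . . . . . . .
    . . . . . . . . .
T1:
  2·area = 120
  edge (9, 18)→(8, 4): d=(-1,-14) inclusive
  edge (8, 4)→(17, 10): d=(9,6) inclusive
  edge (17, 10)→(9, 18): d=(-8,8) inclusive
    (4,2)@(9, 5): e=[13,3,104] → X
    (5,2)@(11, 5): e=[41,-9,88] → .
    (4,3)@(9, 7): e=[11,21,88] → X
    (5,3)@(11, 7): e=[39,9,72] → X
    (6,3)@(13, 7): e=[67,-3,56] → .
    (4,4)@(9, 9): e=[9,39,72] → X
    (6,4)@(13, 9): e=[65,15,40] → X
    (7,4)@(15, 9): e=[93,3,24] → X
    (8,4)@(17, 9): e=[121,-9,8] → .
    (4,5)@(9, 11): e=[7,57,56] → X
    (8,5)@(17, 11): e=[119,9,-8] → .
    (4,6)@(9, 13): e=[5,75,40] → X
  covered (17 px):
    . . . . . . . . .
    . . . . . . . . .
    . . . . X . . . .
    . . . . X X . . .
    . . . . X X X X .
    . . . . X X X X .
    . . . . X X X . .
    . . . . X X . . .
    . . . . X . . . .
    . . . . . . . . .
T2:
  degenerate (2·area = 0) — covers nothing
T3:
  2·area = 48
  edge (9, 2)→(12, 2): d=(3,0) inclusive
  edge (12, 2)→(1, 18): d=(-11,16) inclusive
  edge (1, 18)→(9, 2): d=(8,-16) inclusive
    (4,1)@(9, 3): e=[3,37,8] → X
    (5,1)@(11, 3): e=[3,5,40] → X
    (6,1)@(13, 3): e=[3,-27,72] → .
    (4,2)@(9, 5): e=[9,15,24] → X
    (5,2)@(11, 5): e=[9,-17,56] → .
    (3,3)@(7, 7): e=[15,25,8] → X
    (4,3)@(9, 7): e=[15,-7,40] → .
    (3,4)@(7, 9): e=[21,3,24] → X
    (4,4)@(9, 9): e=[21,-29,56] → .
    (2,5)@(5, 11): e=[27,13,8] → X
    (3,5)@(7, 11): e=[27,-19,40] → .
    (2,6)@(5, 13): e=[33,-9,24] → .
  covered (7 px):
    . . . . . . . . .
    . . . . X X . . .
    . . . . X . . . .
    . . . X . . . . .
    . . . X . . . . .
    . . X . . . . . .
    . . . . . . . . .
    . X . . . . . . .
    . . . . . . . . .
    . . . . . . . . .

Final: "outside"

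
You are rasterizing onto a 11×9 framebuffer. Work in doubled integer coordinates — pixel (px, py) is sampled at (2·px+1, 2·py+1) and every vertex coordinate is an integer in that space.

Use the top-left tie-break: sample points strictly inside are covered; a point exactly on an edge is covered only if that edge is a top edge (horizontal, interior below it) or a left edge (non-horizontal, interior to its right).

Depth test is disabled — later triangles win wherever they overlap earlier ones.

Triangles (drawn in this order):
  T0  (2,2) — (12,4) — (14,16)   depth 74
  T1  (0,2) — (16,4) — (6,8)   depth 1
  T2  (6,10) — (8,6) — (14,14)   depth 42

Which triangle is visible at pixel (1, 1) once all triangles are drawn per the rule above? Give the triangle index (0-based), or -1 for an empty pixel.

T0:
  2·area = 116
  edge (2, 2)→(12, 4): d=(10,2) right/bottom  bias=-1
  edge (12, 4)→(14, 16): d=(2,12) right/bottom  bias=-1
  edge (14, 16)→(2, 2): d=(-12,-14) top-left  bias=+0
    (1,1)@(3, 3): e=[8,106,2] → #
    (2,1)@(5, 3): e=[4,82,30] → #
    (3,1)@(7, 3): e=[0,58,58] → ·  [on edge]
    (1,2)@(3, 5): e=[28,110,-22] → ·
    (2,2)@(5, 5): e=[24,86,6] → #
    (3,2)@(7, 5): e=[20,62,34] → #
    (4,2)@(9, 5): e=[16,38,62] → #
    (5,2)@(11, 5): e=[12,14,90] → #
    (6,2)@(13, 5): e=[8,-10,118] → ·
    (8,2)@(17, 5): e=[0,-58,174] → ·  [on edge]
    (2,3)@(5, 7): e=[44,90,-18] → ·
    (3,3)@(7, 7): e=[40,66,10] → #
  covered (14 px):
    · · · · · · · · · · ·
    · # # · · · · · · · ·
    · · # # # # · · · · ·
    · · · # # # · · · · ·
    · · · · # # · · · · ·
    · · · · · # # · · · ·
    · · · · · · # · · · ·
    · · · · · · · · · · ·
    · · · · · · · · · · ·
T1:
  2·area = 84
  edge (0, 2)→(16, 4): d=(16,2) right/bottom  bias=-1
  edge (16, 4)→(6, 8): d=(-10,4) right/bottom  bias=-1
  edge (6, 8)→(0, 2): d=(-6,-6) top-left  bias=+0
    (0,1)@(1, 3): e=[14,70,0] → #  [on edge]
    (1,1)@(3, 3): e=[10,62,12] → #
    (2,1)@(5, 3): e=[6,54,24] → #
    (3,1)@(7, 3): e=[2,46,36] → #
    (4,1)@(9, 3): e=[-2,38,48] → ·
    (0,2)@(1, 5): e=[46,50,-12] → ·
    (1,2)@(3, 5): e=[42,42,0] → #  [on edge]
    (4,2)@(9, 5): e=[30,18,36] → #
    (5,2)@(11, 5): e=[26,10,48] → #
    (6,2)@(13, 5): e=[22,2,60] → #
    (7,2)@(15, 5): e=[18,-6,72] → ·
    (1,3)@(3, 7): e=[74,22,-12] → ·
    (2,3)@(5, 7): e=[70,14,0] → #  [on edge]
    (3,4)@(7, 9): e=[98,-14,0] → ·  [on edge]
    (4,5)@(9, 11): e=[126,-42,0] → ·  [on edge]
    (5,6)@(11, 13): e=[154,-70,0] → ·  [on edge]
    (6,7)@(13, 15): e=[182,-98,0] → ·  [on edge]
    (7,8)@(15, 17): e=[210,-126,0] → ·  [on edge]
  covered (12 px):
    · · · · · · · · · · ·
    # # # # · · · · · · ·
    · # # # # # # · · · ·
    · · # # · · · · · · ·
    · · · · · · · · · · ·
    · · · · · · · · · · ·
    · · · · · · · · · · ·
    · · · · · · · · · · ·
    · · · · · · · · · · ·
T2:
  2·area = 40
  edge (6, 10)→(8, 6): d=(2,-4) top-left  bias=+0
  edge (8, 6)→(14, 14): d=(6,8) right/bottom  bias=-1
  edge (14, 14)→(6, 10): d=(-8,-4) top-left  bias=+0
    (3,4)@(7, 9): e=[2,26,12] → #
    (4,4)@(9, 9): e=[10,10,20] → #
    (5,4)@(11, 9): e=[18,-6,28] → ·
    (3,5)@(7, 11): e=[6,38,-4] → ·
    (4,5)@(9, 11): e=[14,22,4] → #
    (5,5)@(11, 11): e=[22,6,12] → #
    (6,5)@(13, 11): e=[30,-10,20] → ·
    (4,6)@(9, 13): e=[18,34,-12] → ·
    (5,6)@(11, 13): e=[26,18,-4] → ·
    (6,6)@(13, 13): e=[34,2,4] → #
    (7,6)@(15, 13): e=[42,-14,12] → ·
    (6,7)@(13, 15): e=[38,14,-12] → ·
  covered (5 px):
    · · · · · · · · · · ·
    · · · · · · · · · · ·
    · · · · · · · · · · ·
    · · · · · · · · · · ·
    · · · # # · · · · · ·
    · · · · # # · · · · ·
    · · · · · · # · · · ·
    · · · · · · · · · · ·
    · · · · · · · · · · ·

Z-buffer (winner per pixel, '.' = empty):
  . . . . . . . . . . .
  1 1 1 1 . . . . . . .
  . 1 1 1 1 1 1 . . . .
  . . 1 1 0 0 . . . . .
  . . . 2 2 0 . . . . .
  . . . . 2 2 0 . . . .
  . . . . . . 2 . . . .
  . . . . . . . . . . .
  . . . . . . . . . . .

Result: 1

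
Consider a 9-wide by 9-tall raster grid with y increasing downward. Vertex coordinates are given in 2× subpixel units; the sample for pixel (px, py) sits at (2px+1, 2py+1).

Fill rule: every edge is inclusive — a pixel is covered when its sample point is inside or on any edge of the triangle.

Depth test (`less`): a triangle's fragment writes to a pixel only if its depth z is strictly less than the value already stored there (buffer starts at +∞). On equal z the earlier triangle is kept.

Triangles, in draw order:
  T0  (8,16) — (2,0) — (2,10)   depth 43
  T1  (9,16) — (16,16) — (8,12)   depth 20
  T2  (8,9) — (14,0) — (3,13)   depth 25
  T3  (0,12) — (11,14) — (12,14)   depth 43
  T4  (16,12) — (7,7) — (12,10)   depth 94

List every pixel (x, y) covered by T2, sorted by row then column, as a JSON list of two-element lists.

T0:
  2·area = 60  (B↔C swapped to make it positive)
  edge (8, 16)→(2, 10): d=(-6,-6) inclusive
  edge (2, 10)→(2, 0): d=(0,-10) inclusive
  edge (2, 0)→(8, 16): d=(6,16) inclusive
    (1,1)@(3, 3): e=[48,10,2] → #
    (2,1)@(5, 3): e=[60,30,-30] → ·
    (1,2)@(3, 5): e=[36,10,14] → #
    (2,2)@(5, 5): e=[48,30,-18] → ·
    (1,3)@(3, 7): e=[24,10,26] → #
    (2,3)@(5, 7): e=[36,30,-6] → ·
    (0,4)@(1, 9): e=[0,-10,70] → ·  [on edge]
    (1,4)@(3, 9): e=[12,10,38] → #
    (2,4)@(5, 9): e=[24,30,6] → #
    (3,4)@(7, 9): e=[36,50,-26] → ·
    (1,5)@(3, 11): e=[0,10,50] → #  [on edge]
    (3,5)@(7, 11): e=[24,50,-14] → ·
    (2,6)@(5, 13): e=[0,30,30] → #  [on edge]
    (3,7)@(7, 15): e=[0,50,10] → #  [on edge]
    (4,8)@(9, 17): e=[0,70,-10] → ·  [on edge]
  covered (9 px):
    · · · · · · · · ·
    · # · · · · · · ·
    · # · · · · · · ·
    · # · · · · · · ·
    · # # · · · · · ·
    · # # · · · · · ·
    · · # · · · · · ·
    · · · # · · · · ·
    · · · · · · · · ·
T1:
  2·area = 28  (B↔C swapped to make it positive)
  edge (9, 16)→(8, 12): d=(-1,-4) inclusive
  edge (8, 12)→(16, 16): d=(8,4) inclusive
  edge (16, 16)→(9, 16): d=(-7,0) inclusive
    (4,6)@(9, 13): e=[3,4,21] → #
    (5,6)@(11, 13): e=[11,-4,21] → ·
    (4,7)@(9, 15): e=[1,20,7] → #
    (5,7)@(11, 15): e=[9,12,7] → #
    (6,7)@(13, 15): e=[17,4,7] → #
    (7,7)@(15, 15): e=[25,-4,7] → ·
    (4,8)@(9, 17): e=[-1,36,-7] → ·
    (5,8)@(11, 17): e=[7,28,-7] → ·
    (6,8)@(13, 17): e=[15,20,-7] → ·
  covered (4 px):
    · · · · · · · · ·
    · · · · · · · · ·
    · · · · · · · · ·
    · · · · · · · · ·
    · · · · · · · · ·
    · · · · · · · · ·
    · · · · # · · · ·
    · · · · # # # · ·
    · · · · · · · · ·
T2:
  2·area = 21  (B↔C swapped to make it positive)
  edge (8, 9)→(3, 13): d=(-5,4) inclusive
  edge (3, 13)→(14, 0): d=(11,-13) inclusive
  edge (14, 0)→(8, 9): d=(-6,9) inclusive
    (6,2)@(13, 5): e=[0,42,-21] → ·  [on edge]
    (4,3)@(9, 7): e=[6,12,3] → #
    (5,3)@(11, 7): e=[-2,38,-15] → ·
    (3,4)@(7, 9): e=[4,8,9] → #
    (4,4)@(9, 9): e=[-4,34,-9] → ·
    (2,5)@(5, 11): e=[2,4,15] → #
    (3,5)@(7, 11): e=[-6,30,-3] → ·
    (1,6)@(3, 13): e=[0,0,21] → #  [on edge]
    (2,6)@(5, 13): e=[-8,26,3] → ·
    (1,7)@(3, 15): e=[-10,22,9] → ·
  covered (4 px):
    · · · · · · · · ·
    · · · · · · · · ·
    · · · · · · · · ·
    · · · · # · · · ·
    · · · # · · · · ·
    · · # · · · · · ·
    · # · · · · · · ·
    · · · · · · · · ·
    · · · · · · · · ·
T3:
  2·area = 2  (B↔C swapped to make it positive)
  edge (0, 12)→(12, 14): d=(12,2) inclusive
  edge (12, 14)→(11, 14): d=(-1,0) inclusive
  edge (11, 14)→(0, 12): d=(-11,-2) inclusive
  covered (0 px):
    · · · · · · · · ·
    · · · · · · · · ·
    · · · · · · · · ·
    · · · · · · · · ·
    · · · · · · · · ·
    · · · · · · · · ·
    · · · · · · · · ·
    · · · · · · · · ·
    · · · · · · · · ·
T4:
  2·area = 2  (B↔C swapped to make it positive)
  edge (16, 12)→(12, 10): d=(-4,-2) inclusive
  edge (12, 10)→(7, 7): d=(-5,-3) inclusive
  edge (7, 7)→(16, 12): d=(9,5) inclusive
    (3,3)@(7, 7): e=[2,0,0] → #  [on edge]
    (4,3)@(9, 7): e=[6,6,-10] → ·
    (3,4)@(7, 9): e=[-6,-10,18] → ·
    (8,6)@(17, 13): e=[-2,0,4] → ·  [on edge]
  covered (1 px):
    · · · · · · · · ·
    · · · · · · · · ·
    · · · · · · · · ·
    · · · # · · · · ·
    · · · · · · · · ·
    · · · · · · · · ·
    · · · · · · · · ·
    · · · · · · · · ·
    · · · · · · · · ·

Final: [[4,3],[3,4],[2,5],[1,6]]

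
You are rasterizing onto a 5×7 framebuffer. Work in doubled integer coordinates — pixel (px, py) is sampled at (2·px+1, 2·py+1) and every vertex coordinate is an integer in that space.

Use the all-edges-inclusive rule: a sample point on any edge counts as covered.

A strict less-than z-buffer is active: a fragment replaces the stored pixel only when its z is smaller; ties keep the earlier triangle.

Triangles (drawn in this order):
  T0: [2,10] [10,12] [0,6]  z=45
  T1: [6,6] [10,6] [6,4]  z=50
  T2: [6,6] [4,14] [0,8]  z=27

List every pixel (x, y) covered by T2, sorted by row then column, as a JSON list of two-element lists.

T0:
  2·area = 28  (B↔C swapped to make it positive)
  edge (2, 10)→(0, 6): d=(-2,-4) inclusive
  edge (0, 6)→(10, 12): d=(10,6) inclusive
  edge (10, 12)→(2, 10): d=(-8,-2) inclusive
    (0,3)@(1, 7): e=[2,4,22] → █
    (1,3)@(3, 7): e=[10,-8,26] → ·
    (0,4)@(1, 9): e=[-2,24,6] → ·
    (1,4)@(3, 9): e=[6,12,10] → █
    (2,4)@(5, 9): e=[14,0,14] → █  [on edge]
    (3,4)@(7, 9): e=[22,-12,18] → ·
    (1,5)@(3, 11): e=[2,32,-6] → ·
    (2,5)@(5, 11): e=[10,20,-2] → ·
    (3,5)@(7, 11): e=[18,8,2] → █
    (4,5)@(9, 11): e=[26,-4,6] → ·
    (3,6)@(7, 13): e=[14,28,-14] → ·
  covered (4 px):
    · · · · ·
    · · · · ·
    · · · · ·
    █ · · · ·
    · █ █ · ·
    · · · █ ·
    · · · · ·
T1:
  2·area = 8  (B↔C swapped to make it positive)
  edge (6, 6)→(6, 4): d=(0,-2) inclusive
  edge (6, 4)→(10, 6): d=(4,2) inclusive
  edge (10, 6)→(6, 6): d=(-4,0) inclusive
    (3,2)@(7, 5): e=[2,2,4] → █
    (4,2)@(9, 5): e=[6,-2,4] → ·
    (3,3)@(7, 7): e=[2,10,-4] → ·
  covered (1 px):
    · · · · ·
    · · · · ·
    · · · █ ·
    · · · · ·
    · · · · ·
    · · · · ·
    · · · · ·
T2:
  2·area = 44
  edge (6, 6)→(4, 14): d=(-2,8) inclusive
  edge (4, 14)→(0, 8): d=(-4,-6) inclusive
  edge (0, 8)→(6, 6): d=(6,-2) inclusive
    (4,2)@(9, 5): e=[-22,66,0] → ·  [on edge]
    (1,3)@(3, 7): e=[22,22,0] → █  [on edge]
    (2,3)@(5, 7): e=[6,34,4] → █
    (3,3)@(7, 7): e=[-10,46,8] → ·
    (0,4)@(1, 9): e=[34,2,8] → █
    (3,4)@(7, 9): e=[-14,38,20] → ·
    (0,5)@(1, 11): e=[30,-6,20] → ·
    (1,5)@(3, 11): e=[14,6,24] → █
    (2,5)@(5, 11): e=[-2,18,28] → ·
    (1,6)@(3, 13): e=[10,-2,36] → ·
  covered (6 px):
    · · · · ·
    · · · · ·
    · · · · ·
    · █ █ · ·
    █ █ █ · ·
    · █ · · ·
    · · · · ·

Answer: [[1,3],[2,3],[0,4],[1,4],[2,4],[1,5]]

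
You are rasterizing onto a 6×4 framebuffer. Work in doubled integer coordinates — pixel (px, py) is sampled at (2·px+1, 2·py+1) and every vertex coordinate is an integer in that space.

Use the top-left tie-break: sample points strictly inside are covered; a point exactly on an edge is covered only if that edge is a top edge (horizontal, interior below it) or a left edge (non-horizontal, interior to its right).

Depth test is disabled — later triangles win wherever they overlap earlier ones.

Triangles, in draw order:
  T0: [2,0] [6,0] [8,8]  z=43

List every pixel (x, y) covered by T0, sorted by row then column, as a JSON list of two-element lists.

T0:
  2·area = 32
  edge (2, 0)→(6, 0): d=(4,0) top-left  bias=+0
  edge (6, 0)→(8, 8): d=(2,8) right/bottom  bias=-1
  edge (8, 8)→(2, 0): d=(-6,-8) top-left  bias=+0
    (1,0)@(3, 1): e=[4,26,2] → █
    (2,0)@(5, 1): e=[4,10,18] → █
    (3,0)@(7, 1): e=[4,-6,34] → ·
    (1,1)@(3, 3): e=[12,30,-10] → ·
    (2,1)@(5, 3): e=[12,14,6] → █
    (3,1)@(7, 3): e=[12,-2,22] → ·
    (2,2)@(5, 5): e=[20,18,-6] → ·
    (3,2)@(7, 5): e=[20,2,10] → █
    (4,2)@(9, 5): e=[20,-14,26] → ·
    (3,3)@(7, 7): e=[28,6,-2] → ·
  covered (4 px):
    · █ █ · · ·
    · · █ · · ·
    · · · █ · ·
    · · · · · ·

Final: [[1,0],[2,0],[2,1],[3,2]]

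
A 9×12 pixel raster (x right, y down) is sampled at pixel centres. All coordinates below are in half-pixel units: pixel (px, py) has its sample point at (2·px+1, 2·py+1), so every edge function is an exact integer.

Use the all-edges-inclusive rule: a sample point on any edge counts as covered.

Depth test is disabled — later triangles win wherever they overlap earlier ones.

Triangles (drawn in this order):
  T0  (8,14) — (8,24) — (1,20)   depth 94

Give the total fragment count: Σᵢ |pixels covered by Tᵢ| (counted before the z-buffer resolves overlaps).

T0:
  2·area = 70
  edge (8, 14)→(8, 24): d=(0,10) inclusive
  edge (8, 24)→(1, 20): d=(-7,-4) inclusive
  edge (1, 20)→(8, 14): d=(7,-6) inclusive
    (3,7)@(7, 15): e=[10,59,1] → X
    (4,7)@(9, 15): e=[-10,67,13] → .
    (2,8)@(5, 17): e=[30,37,3] → X
    (4,8)@(9, 17): e=[-10,53,27] → .
    (1,9)@(3, 19): e=[50,15,5] → X
    (4,9)@(9, 19): e=[-10,39,41] → .
    (1,10)@(3, 21): e=[50,1,19] → X
    (4,10)@(9, 21): e=[-10,25,55] → .
    (1,11)@(3, 23): e=[50,-13,33] → .
    (2,11)@(5, 23): e=[30,-5,45] → .
    (3,11)@(7, 23): e=[10,3,57] → X
    (4,11)@(9, 23): e=[-10,11,69] → .
  covered (10 px):
    . . . . . . . . .
    . . . . . . . . .
    . . . . . . . . .
    . . . . . . . . .
    . . . . . . . . .
    . . . . . . . . .
    . . . . . . . . .
    . . . X . . . . .
    . . X X . . . . .
    . X X X . . . . .
    . X X X . . . . .
    . . . X . . . . .

Result: 10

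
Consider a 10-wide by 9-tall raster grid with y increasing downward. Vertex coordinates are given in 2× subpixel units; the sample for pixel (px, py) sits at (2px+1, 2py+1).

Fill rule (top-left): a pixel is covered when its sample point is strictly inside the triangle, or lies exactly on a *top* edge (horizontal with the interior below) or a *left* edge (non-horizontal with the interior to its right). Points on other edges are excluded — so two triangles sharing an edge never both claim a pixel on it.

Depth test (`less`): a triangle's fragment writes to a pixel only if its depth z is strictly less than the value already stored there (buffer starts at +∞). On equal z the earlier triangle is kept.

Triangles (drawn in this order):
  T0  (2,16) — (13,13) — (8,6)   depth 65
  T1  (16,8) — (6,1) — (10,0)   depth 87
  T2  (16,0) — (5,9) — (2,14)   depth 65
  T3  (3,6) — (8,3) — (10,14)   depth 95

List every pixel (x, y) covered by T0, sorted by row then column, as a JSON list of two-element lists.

T0:
  2·area = 92  (B↔C swapped to make it positive)
  edge (2, 16)→(8, 6): d=(6,-10) top-left  bias=+0
  edge (8, 6)→(13, 13): d=(5,7) right/bottom  bias=-1
  edge (13, 13)→(2, 16): d=(-11,3) right/bottom  bias=-1
    (5,0)@(11, 1): e=[0,-46,138] → ·  [on edge]
    (3,4)@(7, 9): e=[8,22,62] → #
    (4,4)@(9, 9): e=[28,8,56] → #
    (5,4)@(11, 9): e=[48,-6,50] → ·
    (2,5)@(5, 11): e=[0,46,46] → #  [on edge]
    (5,5)@(11, 11): e=[60,4,28] → #
    (6,5)@(13, 11): e=[80,-10,22] → ·
    (2,6)@(5, 13): e=[12,56,24] → #
    (6,6)@(13, 13): e=[92,0,0] → ·  [on edge]
    (1,7)@(3, 15): e=[4,80,8] → #
    (3,7)@(7, 15): e=[44,52,-4] → ·
    (4,7)@(9, 15): e=[64,38,-10] → ·
  covered (12 px):
    · · · · · · · · · ·
    · · · · · · · · · ·
    · · · · · · · · · ·
    · · · · · · · · · ·
    · · · # # · · · · ·
    · · # # # # · · · ·
    · · # # # # · · · ·
    · # # · · · · · · ·
    · · · · · · · · · ·
T1:
  2·area = 38
  edge (16, 8)→(6, 1): d=(-10,-7) top-left  bias=+0
  edge (6, 1)→(10, 0): d=(4,-1) top-left  bias=+0
  edge (10, 0)→(16, 8): d=(6,8) right/bottom  bias=-1
    (3,0)@(7, 1): e=[7,1,30] → #
    (4,0)@(9, 1): e=[21,3,14] → #
    (5,0)@(11, 1): e=[35,5,-2] → ·
    (3,1)@(7, 3): e=[-13,9,42] → ·
    (4,1)@(9, 3): e=[1,11,26] → #
    (5,1)@(11, 3): e=[15,13,10] → #
    (6,1)@(13, 3): e=[29,15,-6] → ·
    (4,2)@(9, 5): e=[-19,19,38] → ·
    (5,2)@(11, 5): e=[-5,21,22] → ·
    (6,2)@(13, 5): e=[9,23,6] → #
    (7,2)@(15, 5): e=[23,25,-10] → ·
    (6,3)@(13, 7): e=[-11,31,18] → ·
  covered (6 px):
    · · · # # · · · · ·
    · · · · # # · · · ·
    · · · · · · # · · ·
    · · · · · · · # · ·
    · · · · · · · · · ·
    · · · · · · · · · ·
    · · · · · · · · · ·
    · · · · · · · · · ·
    · · · · · · · · · ·
T2:
  2·area = 28  (B↔C swapped to make it positive)
  edge (16, 0)→(2, 14): d=(-14,14) right/bottom  bias=-1
  edge (2, 14)→(5, 9): d=(3,-5) top-left  bias=+0
  edge (5, 9)→(16, 0): d=(11,-9) top-left  bias=+0
    (7,0)@(15, 1): e=[0,26,2] → ·  [on edge]
    (6,1)@(13, 3): e=[0,22,6] → ·  [on edge]
    (5,2)@(11, 5): e=[0,18,10] → ·  [on edge]
    (4,3)@(9, 7): e=[0,14,14] → ·  [on edge]
    (2,4)@(5, 9): e=[28,0,0] → #  [on edge]
    (3,4)@(7, 9): e=[0,10,18] → ·  [on edge]
    (2,5)@(5, 11): e=[0,6,22] → ·  [on edge]
    (1,6)@(3, 13): e=[0,2,26] → ·  [on edge]
    (0,7)@(1, 15): e=[0,-2,30] → ·  [on edge]
  covered (1 px):
    · · · · · · · · · ·
    · · · · · · · · · ·
    · · · · · · · · · ·
    · · · · · · · · · ·
    · · # · · · · · · ·
    · · · · · · · · · ·
    · · · · · · · · · ·
    · · · · · · · · · ·
    · · · · · · · · · ·
T3:
  2·area = 61
  edge (3, 6)→(8, 3): d=(5,-3) top-left  bias=+0
  edge (8, 3)→(10, 14): d=(2,11) right/bottom  bias=-1
  edge (10, 14)→(3, 6): d=(-7,-8) top-left  bias=+0
    (2,2)@(5, 5): e=[1,37,23] → #
    (3,2)@(7, 5): e=[7,15,39] → #
    (4,2)@(9, 5): e=[13,-7,55] → ·
    (2,3)@(5, 7): e=[11,41,9] → #
    (4,3)@(9, 7): e=[23,-3,41] → ·
    (2,4)@(5, 9): e=[21,45,-5] → ·
    (3,4)@(7, 9): e=[27,23,11] → #
    (4,4)@(9, 9): e=[33,1,27] → #
    (5,4)@(11, 9): e=[39,-21,43] → ·
    (3,5)@(7, 11): e=[37,27,-3] → ·
    (4,5)@(9, 11): e=[43,5,13] → #
    (5,5)@(11, 11): e=[49,-17,29] → ·
  covered (7 px):
    · · · · · · · · · ·
    · · · · · · · · · ·
    · · # # · · · · · ·
    · · # # · · · · · ·
    · · · # # · · · · ·
    · · · · # · · · · ·
    · · · · · · · · · ·
    · · · · · · · · · ·
    · · · · · · · · · ·

Answer: [[3,4],[4,4],[2,5],[3,5],[4,5],[5,5],[2,6],[3,6],[4,6],[5,6],[1,7],[2,7]]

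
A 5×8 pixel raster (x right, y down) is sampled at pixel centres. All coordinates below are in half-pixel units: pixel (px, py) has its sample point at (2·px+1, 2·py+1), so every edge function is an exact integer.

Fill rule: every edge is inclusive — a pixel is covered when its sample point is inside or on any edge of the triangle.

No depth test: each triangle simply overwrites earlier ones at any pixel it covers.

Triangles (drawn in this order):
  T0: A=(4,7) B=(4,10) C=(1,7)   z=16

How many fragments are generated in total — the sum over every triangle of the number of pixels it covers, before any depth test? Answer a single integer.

T0:
  2·area = 9
  edge (4, 7)→(4, 10): d=(0,3) inclusive
  edge (4, 10)→(1, 7): d=(-3,-3) inclusive
  edge (1, 7)→(4, 7): d=(3,0) inclusive
    (0,3)@(1, 7): e=[9,0,0] → X  [on edge]
    (1,3)@(3, 7): e=[3,6,0] → X  [on edge]
    (2,3)@(5, 7): e=[-3,12,0] → .  [on edge]
    (3,3)@(7, 7): e=[-9,18,0] → .  [on edge]
    (4,3)@(9, 7): e=[-15,24,0] → .  [on edge]
    (0,4)@(1, 9): e=[9,-6,6] → .
    (1,4)@(3, 9): e=[3,0,6] → X  [on edge]
    (2,4)@(5, 9): e=[-3,6,6] → .
    (1,5)@(3, 11): e=[3,-6,12] → .
    (2,5)@(5, 11): e=[-3,0,12] → .  [on edge]
    (3,6)@(7, 13): e=[-9,0,18] → .  [on edge]
    (4,7)@(9, 15): e=[-15,0,24] → .  [on edge]
  covered (3 px):
    . . . . .
    . . . . .
    . . . . .
    X X . . .
    . X . . .
    . . . . .
    . . . . .
    . . . . .

Final: 3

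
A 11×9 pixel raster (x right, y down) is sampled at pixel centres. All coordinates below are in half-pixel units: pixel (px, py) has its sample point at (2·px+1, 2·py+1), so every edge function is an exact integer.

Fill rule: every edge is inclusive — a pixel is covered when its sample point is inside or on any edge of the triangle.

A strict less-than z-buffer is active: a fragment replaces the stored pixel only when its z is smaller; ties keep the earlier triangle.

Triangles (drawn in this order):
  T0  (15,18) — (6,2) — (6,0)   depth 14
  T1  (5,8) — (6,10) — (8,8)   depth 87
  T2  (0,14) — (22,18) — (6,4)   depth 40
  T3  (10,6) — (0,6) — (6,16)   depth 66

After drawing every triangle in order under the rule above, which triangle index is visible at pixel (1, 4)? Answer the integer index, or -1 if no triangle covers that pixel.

T0:
  2·area = 18
  edge (15, 18)→(6, 2): d=(-9,-16) inclusive
  edge (6, 2)→(6, 0): d=(0,-2) inclusive
  edge (6, 0)→(15, 18): d=(9,18) inclusive
    (3,1)@(7, 3): e=[7,2,9] → █
    (4,1)@(9, 3): e=[39,6,-27] → ·
    (3,2)@(7, 5): e=[-11,2,27] → ·
    (4,3)@(9, 7): e=[3,6,9] → █
    (5,3)@(11, 7): e=[35,10,-27] → ·
    (4,4)@(9, 9): e=[-15,6,27] → ·
  covered (2 px):
    · · · · · · · · · · ·
    · · · █ · · · · · · ·
    · · · · · · · · · · ·
    · · · · █ · · · · · ·
    · · · · · · · · · · ·
    · · · · · · · · · · ·
    · · · · · · · · · · ·
    · · · · · · · · · · ·
    · · · · · · · · · · ·
T1:
  2·area = 6  (B↔C swapped to make it positive)
  edge (5, 8)→(8, 8): d=(3,0) inclusive
  edge (8, 8)→(6, 10): d=(-2,2) inclusive
  edge (6, 10)→(5, 8): d=(-1,-2) inclusive
    (7,0)@(15, 1): e=[-21,0,27] → ·  [on edge]
    (6,1)@(13, 3): e=[-15,0,21] → ·  [on edge]
    (5,2)@(11, 5): e=[-9,0,15] → ·  [on edge]
    (4,3)@(9, 7): e=[-3,0,9] → ·  [on edge]
    (3,4)@(7, 9): e=[3,0,3] → █  [on edge]
    (4,4)@(9, 9): e=[3,-4,7] → ·
    (2,5)@(5, 11): e=[9,0,-3] → ·  [on edge]
    (3,5)@(7, 11): e=[9,-4,1] → ·
    (1,6)@(3, 13): e=[15,0,-9] → ·  [on edge]
    (0,7)@(1, 15): e=[21,0,-15] → ·  [on edge]
  covered (1 px):
    · · · · · · · · · · ·
    · · · · · · · · · · ·
    · · · · · · · · · · ·
    · · · · · · · · · · ·
    · · · █ · · · · · · ·
    · · · · · · · · · · ·
    · · · · · · · · · · ·
    · · · · · · · · · · ·
    · · · · · · · · · · ·
T2:
  2·area = 244  (B↔C swapped to make it positive)
  edge (0, 14)→(6, 4): d=(6,-10) inclusive
  edge (6, 4)→(22, 18): d=(16,14) inclusive
  edge (22, 18)→(0, 14): d=(-22,-4) inclusive
    (3,2)@(7, 5): e=[16,2,226] → █
    (4,2)@(9, 5): e=[36,-26,234] → ·
    (2,3)@(5, 7): e=[8,62,174] → █
    (4,3)@(9, 7): e=[48,6,190] → █
    (5,3)@(11, 7): e=[68,-22,198] → ·
    (1,4)@(3, 9): e=[0,122,122] → █  [on edge]
    (5,4)@(11, 9): e=[80,10,154] → █
    (6,4)@(13, 9): e=[100,-18,162] → ·
    (1,5)@(3, 11): e=[12,154,78] → █
    (6,5)@(13, 11): e=[112,14,118] → █
    (7,5)@(15, 11): e=[132,-14,126] → ·
    (0,6)@(1, 13): e=[4,214,26] → █
  covered (31 px):
    · · · · · · · · · · ·
    · · · · · · · · · · ·
    · · · █ · · · · · · ·
    · · █ █ █ · · · · · ·
    · █ █ █ █ █ · · · · ·
    · █ █ █ █ █ █ · · · ·
    █ █ █ █ █ █ █ █ · · ·
    · · · █ █ █ █ █ █ · ·
    · · · · · · · · █ █ ·
T3:
  2·area = 100  (B↔C swapped to make it positive)
  edge (10, 6)→(6, 16): d=(-4,10) inclusive
  edge (6, 16)→(0, 6): d=(-6,-10) inclusive
  edge (0, 6)→(10, 6): d=(10,0) inclusive
    (0,3)@(1, 7): e=[86,4,10] → █
    (1,3)@(3, 7): e=[66,24,10] → █
    (2,3)@(5, 7): e=[46,44,10] → █
    (3,3)@(7, 7): e=[26,64,10] → █
    (4,3)@(9, 7): e=[6,84,10] → █
    (5,3)@(11, 7): e=[-14,104,10] → ·
    (0,4)@(1, 9): e=[78,-8,30] → ·
    (1,4)@(3, 9): e=[58,12,30] → █
    (4,4)@(9, 9): e=[-2,72,30] → ·
    (1,5)@(3, 11): e=[50,0,50] → █  [on edge]
    (4,5)@(9, 11): e=[-10,60,50] → ·
    (1,6)@(3, 13): e=[42,-12,70] → ·
  covered (13 px):
    · · · · · · · · · · ·
    · · · · · · · · · · ·
    · · · · · · · · · · ·
    █ █ █ █ █ · · · · · ·
    · █ █ █ · · · · · · ·
    · █ █ █ · · · · · · ·
    · · █ █ · · · · · · ·
    · · · · · · · · · · ·
    · · · · · · · · · · ·

Z-buffer (winner per pixel, '.' = empty):
  . . . . . . . . . . .
  . . . 0 . . . . . . .
  . . . 2 . . . . . . .
  3 3 2 2 0 . . . . . .
  . 2 2 2 2 2 . . . . .
  . 2 2 2 2 2 2 . . . .
  2 2 2 2 2 2 2 2 . . .
  . . . 2 2 2 2 2 2 . .
  . . . . . . . . 2 2 .

Final: 2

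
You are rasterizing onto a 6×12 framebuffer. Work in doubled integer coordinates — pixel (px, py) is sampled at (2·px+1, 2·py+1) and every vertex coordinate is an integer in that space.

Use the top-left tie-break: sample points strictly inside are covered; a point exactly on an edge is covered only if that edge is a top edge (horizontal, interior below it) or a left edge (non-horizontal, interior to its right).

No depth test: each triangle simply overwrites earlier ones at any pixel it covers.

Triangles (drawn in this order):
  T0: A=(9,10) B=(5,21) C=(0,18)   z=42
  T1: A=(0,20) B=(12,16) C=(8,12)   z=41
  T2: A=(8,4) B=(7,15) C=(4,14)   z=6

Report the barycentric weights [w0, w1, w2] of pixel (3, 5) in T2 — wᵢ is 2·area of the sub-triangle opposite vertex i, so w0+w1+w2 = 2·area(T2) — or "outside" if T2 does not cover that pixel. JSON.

T0:
  2·area = 67
  edge (9, 10)→(5, 21): d=(-4,11) right/bottom  bias=-1
  edge (5, 21)→(0, 18): d=(-5,-3) top-left  bias=+0
  edge (0, 18)→(9, 10): d=(9,-8) top-left  bias=+0
    (3,6)@(7, 13): e=[10,46,11] → X
    (4,6)@(9, 13): e=[-12,52,27] → .
    (2,7)@(5, 15): e=[24,30,13] → X
    (4,7)@(9, 15): e=[-20,42,45] → .
    (1,8)@(3, 17): e=[38,14,15] → X
    (3,8)@(7, 17): e=[-6,26,47] → .
    (1,9)@(3, 19): e=[30,4,33] → X
    (3,9)@(7, 19): e=[-14,16,65] → .
    (1,10)@(3, 21): e=[22,-6,51] → .
    (2,10)@(5, 21): e=[0,0,67] → .  [on edge]
  covered (7 px):
    . . . . . .
    . . . . . .
    . . . . . .
    . . . . . .
    . . . . . .
    . . . . . .
    . . . X . .
    . . X X . .
    . X X . . .
    . X X . . .
    . . . . . .
    . . . . . .
T1:
  2·area = 64  (B↔C swapped to make it positive)
  edge (0, 20)→(8, 12): d=(8,-8) top-left  bias=+0
  edge (8, 12)→(12, 16): d=(4,4) right/bottom  bias=-1
  edge (12, 16)→(0, 20): d=(-12,4) right/bottom  bias=-1
    (0,2)@(1, 5): e=[-112,0,176] → .  [on edge]
    (1,3)@(3, 7): e=[-80,0,144] → .  [on edge]
    (2,4)@(5, 9): e=[-48,0,112] → .  [on edge]
    (5,4)@(11, 9): e=[0,-24,88] → .  [on edge]
    (3,5)@(7, 11): e=[-16,0,80] → .  [on edge]
    (4,5)@(9, 11): e=[0,-8,72] → .  [on edge]
    (3,6)@(7, 13): e=[0,8,56] → X  [on edge]
    (4,6)@(9, 13): e=[16,0,48] → .  [on edge]
    (2,7)@(5, 15): e=[0,24,40] → X  [on edge]
    (4,7)@(9, 15): e=[32,8,24] → X
    (5,7)@(11, 15): e=[48,0,16] → .  [on edge]
    (1,8)@(3, 17): e=[0,40,24] → X  [on edge]
    (4,8)@(9, 17): e=[48,16,0] → .  [on edge]
    (0,9)@(1, 19): e=[0,56,8] → X  [on edge]
    (1,9)@(3, 19): e=[16,48,0] → .  [on edge]
  covered (8 px):
    . . . . . .
    . . . . . .
    . . . . . .
    . . . . . .
    . . . . . .
    . . . . . .
    . . . X . .
    . . X X X .
    . X X X . .
    X . . . . .
    . . . . . .
    . . . . . .
T2:
  2·area = 34
  edge (8, 4)→(7, 15): d=(-1,11) right/bottom  bias=-1
  edge (7, 15)→(4, 14): d=(-3,-1) top-left  bias=+0
  edge (4, 14)→(8, 4): d=(4,-10) top-left  bias=+0
    (3,3)@(7, 7): e=[8,24,2] → X
    (4,3)@(9, 7): e=[-14,26,22] → .
    (3,4)@(7, 9): e=[6,18,10] → X
    (4,4)@(9, 9): e=[-16,20,30] → .
    (3,5)@(7, 11): e=[4,12,18] → X
    (4,5)@(9, 11): e=[-18,14,38] → .
    (0,6)@(1, 13): e=[68,0,-34] → .  [on edge]
    (2,6)@(5, 13): e=[24,4,6] → X
    (4,6)@(9, 13): e=[-20,8,46] → .
    (2,7)@(5, 15): e=[22,-2,14] → .
    (3,7)@(7, 15): e=[0,0,34] → .  [on edge]
  covered (5 px):
    . . . . . .
    . . . . . .
    . . . . . .
    . . . X . .
    . . . X . .
    . . . X . .
    . . X X . .
    . . . . . .
    . . . . . .
    . . . . . .
    . . . . . .
    . . . . . .

Answer: [12,18,4]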